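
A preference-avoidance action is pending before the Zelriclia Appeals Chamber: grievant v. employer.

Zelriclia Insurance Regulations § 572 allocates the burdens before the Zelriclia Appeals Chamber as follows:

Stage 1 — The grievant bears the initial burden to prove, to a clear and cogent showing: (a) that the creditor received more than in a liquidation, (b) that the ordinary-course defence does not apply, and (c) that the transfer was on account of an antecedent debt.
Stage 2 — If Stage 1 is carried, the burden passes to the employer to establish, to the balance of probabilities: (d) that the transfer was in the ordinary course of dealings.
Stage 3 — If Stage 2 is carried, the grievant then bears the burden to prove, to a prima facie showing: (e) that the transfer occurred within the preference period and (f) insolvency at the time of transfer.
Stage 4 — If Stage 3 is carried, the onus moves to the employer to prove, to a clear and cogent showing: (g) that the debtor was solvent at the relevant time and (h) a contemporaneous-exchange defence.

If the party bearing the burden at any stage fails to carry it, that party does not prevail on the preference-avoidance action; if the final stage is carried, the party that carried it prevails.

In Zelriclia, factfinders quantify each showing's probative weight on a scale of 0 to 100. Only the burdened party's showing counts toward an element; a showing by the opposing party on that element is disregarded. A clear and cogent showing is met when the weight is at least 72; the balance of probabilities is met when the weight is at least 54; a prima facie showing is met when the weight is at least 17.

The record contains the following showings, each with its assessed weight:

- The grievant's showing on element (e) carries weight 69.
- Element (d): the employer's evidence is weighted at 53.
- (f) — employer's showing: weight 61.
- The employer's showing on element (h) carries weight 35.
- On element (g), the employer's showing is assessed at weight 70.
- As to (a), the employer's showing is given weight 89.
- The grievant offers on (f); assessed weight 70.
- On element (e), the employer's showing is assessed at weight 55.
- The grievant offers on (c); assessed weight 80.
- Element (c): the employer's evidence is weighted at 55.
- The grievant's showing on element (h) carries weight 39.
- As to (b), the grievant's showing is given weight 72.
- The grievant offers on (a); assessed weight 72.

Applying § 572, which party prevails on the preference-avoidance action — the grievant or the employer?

grievant

At Stage 1 the grievant must meet a clear and cogent showing (weight is at least 72): on (a) the weight is 72 (the employer's 89 is given no effect), which does reach 72, so (a) meets the standard; on (b) the weight is 72, ≥ 72, so (b) meets the standard; on (c) the weight is 80 (the employer's 55 is given no effect), which does reach 72, so (c) meets the standard.
  The grievant carries Stage 1; the employer now bears the burden.
At Stage 2 the employer must meet the balance of probabilities (weight is at least 54): on (d) the weight is 53, which does not reach 54, so (d) does not meet the standard.
  Not every element is met, so the employer fails to carry Stage 2.
The grievant prevails.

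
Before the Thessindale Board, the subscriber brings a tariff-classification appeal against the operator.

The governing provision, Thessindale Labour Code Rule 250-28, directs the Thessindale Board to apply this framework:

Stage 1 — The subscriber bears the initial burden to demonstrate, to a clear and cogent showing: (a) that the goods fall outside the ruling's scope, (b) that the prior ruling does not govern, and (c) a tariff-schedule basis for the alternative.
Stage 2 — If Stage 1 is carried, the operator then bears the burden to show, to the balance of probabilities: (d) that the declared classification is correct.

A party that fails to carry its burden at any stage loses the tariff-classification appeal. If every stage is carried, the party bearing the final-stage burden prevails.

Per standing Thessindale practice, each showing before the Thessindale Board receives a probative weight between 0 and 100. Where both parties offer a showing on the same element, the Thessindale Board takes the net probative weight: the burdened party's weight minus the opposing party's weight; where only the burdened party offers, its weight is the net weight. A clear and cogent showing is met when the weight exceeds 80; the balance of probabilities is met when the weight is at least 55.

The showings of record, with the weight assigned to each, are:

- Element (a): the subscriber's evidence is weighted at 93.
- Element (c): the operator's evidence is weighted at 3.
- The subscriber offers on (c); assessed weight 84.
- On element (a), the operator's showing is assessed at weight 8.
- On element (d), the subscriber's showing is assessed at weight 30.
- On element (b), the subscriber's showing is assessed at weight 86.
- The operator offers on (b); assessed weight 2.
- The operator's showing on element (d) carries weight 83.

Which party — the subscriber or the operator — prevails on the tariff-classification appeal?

subscriber

Stage 1 (subscriber, a clear and cogent showing, weight exceeds 80): (a) net 93−8=85 > 80 — meets; (b) net 86−2=84 > 80 — meets; (c) net 84−3=81 > 80 — meets.
  The subscriber carries Stage 1; the operator now bears the burden.
Stage 2 (operator, the balance of probabilities, weight is at least 55): (d) net 83−30=53 < 55 — fails.
  Not every element is met, so the operator fails to carry Stage 2.
So the subscriber prevails.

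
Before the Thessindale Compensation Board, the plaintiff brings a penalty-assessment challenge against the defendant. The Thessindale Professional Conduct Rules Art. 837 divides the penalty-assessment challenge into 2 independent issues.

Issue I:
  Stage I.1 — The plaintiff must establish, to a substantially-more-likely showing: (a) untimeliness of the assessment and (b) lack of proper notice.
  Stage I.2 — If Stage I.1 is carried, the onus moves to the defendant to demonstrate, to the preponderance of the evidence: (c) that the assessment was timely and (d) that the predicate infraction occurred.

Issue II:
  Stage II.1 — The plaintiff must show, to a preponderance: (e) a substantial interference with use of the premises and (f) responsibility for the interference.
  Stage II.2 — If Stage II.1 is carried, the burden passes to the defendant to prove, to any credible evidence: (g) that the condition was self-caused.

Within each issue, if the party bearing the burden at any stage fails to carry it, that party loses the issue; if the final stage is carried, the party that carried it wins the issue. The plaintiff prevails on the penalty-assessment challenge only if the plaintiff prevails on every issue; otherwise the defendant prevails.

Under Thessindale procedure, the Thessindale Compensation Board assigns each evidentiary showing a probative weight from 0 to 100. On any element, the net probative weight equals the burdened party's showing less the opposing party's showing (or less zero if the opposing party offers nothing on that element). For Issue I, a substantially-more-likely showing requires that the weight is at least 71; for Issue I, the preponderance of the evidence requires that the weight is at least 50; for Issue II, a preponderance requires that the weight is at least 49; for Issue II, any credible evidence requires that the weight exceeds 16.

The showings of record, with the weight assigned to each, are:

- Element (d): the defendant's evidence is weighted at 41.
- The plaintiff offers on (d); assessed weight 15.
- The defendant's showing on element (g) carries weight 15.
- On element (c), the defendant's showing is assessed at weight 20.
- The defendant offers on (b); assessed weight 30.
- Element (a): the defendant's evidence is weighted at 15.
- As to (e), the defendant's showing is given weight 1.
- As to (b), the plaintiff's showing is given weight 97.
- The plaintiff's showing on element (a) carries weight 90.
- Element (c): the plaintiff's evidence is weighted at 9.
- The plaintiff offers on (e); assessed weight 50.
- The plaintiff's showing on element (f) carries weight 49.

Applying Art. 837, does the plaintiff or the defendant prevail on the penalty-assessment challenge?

defendant

— Issue I —
Stage I.1 (plaintiff, a substantially-more-likely showing, weight is at least 71): (a) net 90−15=75 ≥ 71 — meets; (b) net 97−30=67 < 71 — fails.
  The plaintiff does not carry Stage I.1.
The defendant prevails on this issue.
— Issue II —
At Stage II.1 the plaintiff must meet a preponderance (weight is at least 49): on (e) the weight is 50 less the opposing 1 gives net 49, ≥ 49, so (e) meets the standard; on (f) the weight is 49, which does reach 49, so (f) meets the standard.
  All elements met. The burden passes to the defendant.
At Stage II.2 the defendant must meet any credible evidence (weight exceeds 16): on (g) the weight is 15, which does not exceed 16, so (g) does not meet the standard.
  Not every element is met, so the defendant fails to carry Stage II.2.
The analysis ends at Stage II.2; the plaintiff prevails on this issue.
Per-issue: Issue I → defendant; Issue II → plaintiff. The plaintiff must prevail on every issue; overall, the defendant prevails.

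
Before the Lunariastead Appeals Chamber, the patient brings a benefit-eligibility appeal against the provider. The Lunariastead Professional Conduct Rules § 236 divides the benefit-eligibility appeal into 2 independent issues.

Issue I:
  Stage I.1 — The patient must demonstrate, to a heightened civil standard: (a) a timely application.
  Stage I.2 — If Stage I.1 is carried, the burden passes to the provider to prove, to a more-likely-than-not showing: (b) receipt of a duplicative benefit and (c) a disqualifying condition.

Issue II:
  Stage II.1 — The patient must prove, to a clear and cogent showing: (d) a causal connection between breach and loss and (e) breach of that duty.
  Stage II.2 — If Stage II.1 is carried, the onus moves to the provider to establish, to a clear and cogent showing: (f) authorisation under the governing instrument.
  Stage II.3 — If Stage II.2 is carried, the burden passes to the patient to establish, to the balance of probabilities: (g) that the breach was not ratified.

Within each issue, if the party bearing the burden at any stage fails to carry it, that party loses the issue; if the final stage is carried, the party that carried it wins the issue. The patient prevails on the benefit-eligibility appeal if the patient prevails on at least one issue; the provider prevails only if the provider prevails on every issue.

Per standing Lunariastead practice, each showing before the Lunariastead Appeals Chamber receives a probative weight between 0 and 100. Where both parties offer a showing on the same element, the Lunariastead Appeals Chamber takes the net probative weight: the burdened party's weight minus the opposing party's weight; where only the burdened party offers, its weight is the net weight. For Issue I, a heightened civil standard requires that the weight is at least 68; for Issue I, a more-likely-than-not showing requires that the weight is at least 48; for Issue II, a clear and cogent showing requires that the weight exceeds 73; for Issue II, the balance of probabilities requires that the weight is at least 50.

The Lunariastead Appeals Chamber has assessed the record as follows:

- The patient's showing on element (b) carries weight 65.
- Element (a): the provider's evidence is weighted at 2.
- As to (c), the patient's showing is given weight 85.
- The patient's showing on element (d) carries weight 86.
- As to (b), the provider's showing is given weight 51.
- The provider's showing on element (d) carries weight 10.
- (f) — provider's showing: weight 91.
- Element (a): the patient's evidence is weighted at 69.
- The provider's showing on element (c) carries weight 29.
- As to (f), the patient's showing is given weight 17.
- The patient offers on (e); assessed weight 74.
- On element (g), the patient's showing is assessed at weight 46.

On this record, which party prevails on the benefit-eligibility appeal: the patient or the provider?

— Issue I —
Stage I.1 (patient, a heightened civil standard, weight is at least 68): (a) net 69−2=67 < 68 — fails.
  The patient does not carry Stage I.1.
So the provider prevails on this issue.
— Issue II —
Stage II.1 (patient, a clear and cogent showing, weight exceeds 73): (d) net 86−10=76 > 73 — meets; (e) 74 > 73 — meets.
  Stage II.1 carried; the burden shifts to the provider.
Stage II.2 (provider, a clear and cogent showing, weight exceeds 73): (f) net 91−17=74 > 73 — meets.
  Stage II.2 is satisfied; the onus moves to the patient.
Stage II.3 (patient, the balance of probabilities, weight is at least 50): (g) 46 < 50 — fails.
  The patient does not carry Stage II.3.
The analysis ends at Stage II.3; the provider prevails on this issue.
Per-issue: Issue I → provider; Issue II → provider. The patient must prevail on at least one issue; overall, the provider prevails.

provider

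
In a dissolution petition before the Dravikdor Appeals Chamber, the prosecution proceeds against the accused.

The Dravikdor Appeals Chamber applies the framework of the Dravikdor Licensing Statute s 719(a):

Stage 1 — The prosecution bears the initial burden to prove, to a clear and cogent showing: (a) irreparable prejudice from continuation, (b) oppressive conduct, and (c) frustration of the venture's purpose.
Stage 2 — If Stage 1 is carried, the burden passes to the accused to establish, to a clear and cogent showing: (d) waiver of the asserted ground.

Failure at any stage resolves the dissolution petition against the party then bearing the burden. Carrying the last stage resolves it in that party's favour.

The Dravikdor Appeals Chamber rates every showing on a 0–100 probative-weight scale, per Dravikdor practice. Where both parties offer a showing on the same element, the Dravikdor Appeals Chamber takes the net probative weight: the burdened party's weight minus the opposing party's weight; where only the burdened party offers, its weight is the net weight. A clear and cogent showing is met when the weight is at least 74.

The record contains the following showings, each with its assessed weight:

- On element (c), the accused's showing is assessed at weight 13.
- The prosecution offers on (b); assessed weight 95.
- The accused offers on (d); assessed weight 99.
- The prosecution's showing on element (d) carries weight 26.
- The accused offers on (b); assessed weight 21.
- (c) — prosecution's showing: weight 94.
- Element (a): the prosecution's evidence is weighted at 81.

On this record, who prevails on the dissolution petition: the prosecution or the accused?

At Stage 1 the prosecution must meet a clear and cogent showing (weight is at least 74): on (a) the weight is 81, which does reach 74, so (a) meets the standard; on (b) the weight is 95 less the opposing 21 gives net 74, ≥ 74, so (b) meets the standard; on (c) the weight is 94 less the opposing 13 gives net 81, which does reach 74, so (c) meets the standard.
  All elements met. The burden passes to the accused.
At Stage 2 the accused must meet a clear and cogent showing (weight is at least 74): on (d) the weight is 99 less the opposing 26 gives net 73, which does not reach 74, so (d) does not meet the standard.
  Not every element is met, so the accused fails to carry Stage 2.
The analysis ends at Stage 2; the prosecution prevails.

prosecution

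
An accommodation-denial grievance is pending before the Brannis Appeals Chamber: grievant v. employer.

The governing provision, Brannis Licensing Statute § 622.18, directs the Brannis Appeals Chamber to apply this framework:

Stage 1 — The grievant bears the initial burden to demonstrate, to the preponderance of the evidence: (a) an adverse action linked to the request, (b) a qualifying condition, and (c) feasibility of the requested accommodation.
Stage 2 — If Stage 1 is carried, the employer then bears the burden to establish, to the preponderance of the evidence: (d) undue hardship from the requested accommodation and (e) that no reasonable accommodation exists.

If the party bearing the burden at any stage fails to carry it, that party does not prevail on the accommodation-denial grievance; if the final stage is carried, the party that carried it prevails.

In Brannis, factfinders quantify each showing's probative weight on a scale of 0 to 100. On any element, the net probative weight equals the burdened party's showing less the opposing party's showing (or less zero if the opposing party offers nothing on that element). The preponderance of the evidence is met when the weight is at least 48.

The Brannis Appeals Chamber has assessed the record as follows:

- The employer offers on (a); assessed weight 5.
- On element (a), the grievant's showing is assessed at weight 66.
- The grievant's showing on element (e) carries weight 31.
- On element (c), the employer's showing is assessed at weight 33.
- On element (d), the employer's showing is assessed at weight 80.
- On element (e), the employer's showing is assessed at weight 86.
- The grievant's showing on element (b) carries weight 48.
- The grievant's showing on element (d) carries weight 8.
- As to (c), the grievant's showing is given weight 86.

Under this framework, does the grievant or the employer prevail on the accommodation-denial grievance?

employer

Stage 1 (grievant, the preponderance of the evidence, weight is at least 48): (a) net 66−5=61 ≥ 48 — meets; (b) 48 ≥ 48 — meets; (c) net 86−33=53 ≥ 48 — meets.
  All elements met. The burden passes to the employer.
Stage 2 (employer, the preponderance of the evidence, weight is at least 48): (d) net 80−8=72 ≥ 48 — meets; (e) net 86−31=55 ≥ 48 — meets.
  The employer carries the last stage.
With every stage satisfied, the employer prevails.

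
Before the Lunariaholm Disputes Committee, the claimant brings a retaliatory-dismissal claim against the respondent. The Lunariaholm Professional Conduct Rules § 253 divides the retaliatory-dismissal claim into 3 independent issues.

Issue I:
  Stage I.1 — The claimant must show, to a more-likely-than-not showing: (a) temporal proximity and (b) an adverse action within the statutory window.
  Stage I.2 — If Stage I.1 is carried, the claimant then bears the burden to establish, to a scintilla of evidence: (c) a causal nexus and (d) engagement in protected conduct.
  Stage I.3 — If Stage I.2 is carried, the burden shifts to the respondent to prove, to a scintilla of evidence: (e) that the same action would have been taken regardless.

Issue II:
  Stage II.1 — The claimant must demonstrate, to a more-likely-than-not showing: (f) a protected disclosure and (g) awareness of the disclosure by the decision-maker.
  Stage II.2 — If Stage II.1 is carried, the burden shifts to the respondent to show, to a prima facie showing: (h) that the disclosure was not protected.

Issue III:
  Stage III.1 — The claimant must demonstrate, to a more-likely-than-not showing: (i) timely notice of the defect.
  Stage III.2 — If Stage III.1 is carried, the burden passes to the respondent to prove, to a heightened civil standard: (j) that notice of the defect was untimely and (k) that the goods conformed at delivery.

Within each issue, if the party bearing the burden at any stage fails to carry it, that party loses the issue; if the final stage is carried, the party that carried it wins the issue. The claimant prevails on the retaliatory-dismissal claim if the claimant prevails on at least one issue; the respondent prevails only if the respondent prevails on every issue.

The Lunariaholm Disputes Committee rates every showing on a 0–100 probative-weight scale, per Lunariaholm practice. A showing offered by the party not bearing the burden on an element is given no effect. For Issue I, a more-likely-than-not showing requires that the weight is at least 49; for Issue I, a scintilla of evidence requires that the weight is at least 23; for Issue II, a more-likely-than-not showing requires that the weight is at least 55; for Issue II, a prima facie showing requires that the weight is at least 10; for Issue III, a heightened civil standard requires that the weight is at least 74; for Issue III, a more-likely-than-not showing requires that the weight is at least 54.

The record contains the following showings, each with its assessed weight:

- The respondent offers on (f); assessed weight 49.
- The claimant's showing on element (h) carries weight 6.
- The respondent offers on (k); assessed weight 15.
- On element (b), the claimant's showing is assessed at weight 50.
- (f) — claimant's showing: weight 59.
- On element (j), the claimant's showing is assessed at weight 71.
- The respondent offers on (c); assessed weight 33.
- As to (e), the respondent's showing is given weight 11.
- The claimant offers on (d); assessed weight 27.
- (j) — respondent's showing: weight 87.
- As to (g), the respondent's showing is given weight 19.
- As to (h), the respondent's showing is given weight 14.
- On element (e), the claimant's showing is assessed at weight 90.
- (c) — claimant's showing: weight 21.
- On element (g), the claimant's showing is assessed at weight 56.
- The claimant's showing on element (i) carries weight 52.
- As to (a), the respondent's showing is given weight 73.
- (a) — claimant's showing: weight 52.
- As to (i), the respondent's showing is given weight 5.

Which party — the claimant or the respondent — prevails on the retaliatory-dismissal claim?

respondent

— Issue I —
Stage I.1 (claimant, a more-likely-than-not showing, weight is at least 49): (a) 52 (respondent's 73 disregarded) ≥ 49 — meets; (b) 50 ≥ 49 — meets.
  All elements met. The claimant retains the burden for Stage I.2.
Stage I.2 (claimant, a scintilla of evidence, weight is at least 23): (c) 21 (respondent's 33 disregarded) < 23 — fails; (d) 27 ≥ 23 — meets.
  Not every element is met, so the claimant fails to carry Stage I.2.
The analysis ends at Stage I.2; the respondent prevails on this issue.
— Issue II —
Stage II.1 (claimant, a more-likely-than-not showing, weight is at least 55): (f) 59 (respondent's 49 disregarded) ≥ 55 — meets; (g) 56 (respondent's 19 disregarded) ≥ 55 — meets.
  Stage II.1 carried; the burden shifts to the respondent.
Stage II.2 (respondent, a prima facie showing, weight is at least 10): (h) 14 (claimant's 6 disregarded) ≥ 10 — meets.
  Stage II.2 carried; the final stage is satisfied.
With every stage satisfied, the respondent prevails on this issue.
— Issue III —
Stage III.1 (claimant, a more-likely-than-not showing, weight is at least 54): (i) 52 (respondent's 5 disregarded) < 54 — fails.
  Stage III.1 not carried; the claimant fails its burden.
The respondent prevails on this issue.
Per-issue: Issue I → respondent; Issue II → respondent; Issue III → respondent. The claimant must prevail on at least one issue; overall, the respondent prevails.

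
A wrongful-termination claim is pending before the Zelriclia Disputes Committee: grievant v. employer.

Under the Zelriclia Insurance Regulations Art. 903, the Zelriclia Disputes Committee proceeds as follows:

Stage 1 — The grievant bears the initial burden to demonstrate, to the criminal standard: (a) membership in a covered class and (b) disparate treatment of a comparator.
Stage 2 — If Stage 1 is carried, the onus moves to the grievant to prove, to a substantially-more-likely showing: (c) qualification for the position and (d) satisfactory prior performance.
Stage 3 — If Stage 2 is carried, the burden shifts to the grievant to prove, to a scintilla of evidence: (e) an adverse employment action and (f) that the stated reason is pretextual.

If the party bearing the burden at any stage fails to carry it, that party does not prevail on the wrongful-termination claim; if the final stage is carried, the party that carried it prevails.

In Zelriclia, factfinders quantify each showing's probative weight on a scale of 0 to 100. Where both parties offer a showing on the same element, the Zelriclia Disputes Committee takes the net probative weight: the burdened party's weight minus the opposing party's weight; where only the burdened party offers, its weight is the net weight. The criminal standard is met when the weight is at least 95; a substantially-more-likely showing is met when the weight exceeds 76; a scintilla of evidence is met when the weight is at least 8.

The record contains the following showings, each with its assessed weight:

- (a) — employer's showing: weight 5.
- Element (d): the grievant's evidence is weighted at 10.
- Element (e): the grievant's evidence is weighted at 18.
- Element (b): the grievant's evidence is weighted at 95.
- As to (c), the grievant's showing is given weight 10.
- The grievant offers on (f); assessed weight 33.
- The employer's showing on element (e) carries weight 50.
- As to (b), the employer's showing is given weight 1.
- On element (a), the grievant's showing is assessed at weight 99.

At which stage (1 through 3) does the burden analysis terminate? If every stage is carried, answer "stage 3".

stage 1

Stage 1 — burden on grievant; standard: the criminal standard (weight is at least 95).
    (a): 99 − 5 = 94 < 95 [not met]
    (b): 95 − 1 = 94 < 95 [not met]
  The grievant does not carry Stage 1.
The analysis ends at Stage 1; the employer prevails.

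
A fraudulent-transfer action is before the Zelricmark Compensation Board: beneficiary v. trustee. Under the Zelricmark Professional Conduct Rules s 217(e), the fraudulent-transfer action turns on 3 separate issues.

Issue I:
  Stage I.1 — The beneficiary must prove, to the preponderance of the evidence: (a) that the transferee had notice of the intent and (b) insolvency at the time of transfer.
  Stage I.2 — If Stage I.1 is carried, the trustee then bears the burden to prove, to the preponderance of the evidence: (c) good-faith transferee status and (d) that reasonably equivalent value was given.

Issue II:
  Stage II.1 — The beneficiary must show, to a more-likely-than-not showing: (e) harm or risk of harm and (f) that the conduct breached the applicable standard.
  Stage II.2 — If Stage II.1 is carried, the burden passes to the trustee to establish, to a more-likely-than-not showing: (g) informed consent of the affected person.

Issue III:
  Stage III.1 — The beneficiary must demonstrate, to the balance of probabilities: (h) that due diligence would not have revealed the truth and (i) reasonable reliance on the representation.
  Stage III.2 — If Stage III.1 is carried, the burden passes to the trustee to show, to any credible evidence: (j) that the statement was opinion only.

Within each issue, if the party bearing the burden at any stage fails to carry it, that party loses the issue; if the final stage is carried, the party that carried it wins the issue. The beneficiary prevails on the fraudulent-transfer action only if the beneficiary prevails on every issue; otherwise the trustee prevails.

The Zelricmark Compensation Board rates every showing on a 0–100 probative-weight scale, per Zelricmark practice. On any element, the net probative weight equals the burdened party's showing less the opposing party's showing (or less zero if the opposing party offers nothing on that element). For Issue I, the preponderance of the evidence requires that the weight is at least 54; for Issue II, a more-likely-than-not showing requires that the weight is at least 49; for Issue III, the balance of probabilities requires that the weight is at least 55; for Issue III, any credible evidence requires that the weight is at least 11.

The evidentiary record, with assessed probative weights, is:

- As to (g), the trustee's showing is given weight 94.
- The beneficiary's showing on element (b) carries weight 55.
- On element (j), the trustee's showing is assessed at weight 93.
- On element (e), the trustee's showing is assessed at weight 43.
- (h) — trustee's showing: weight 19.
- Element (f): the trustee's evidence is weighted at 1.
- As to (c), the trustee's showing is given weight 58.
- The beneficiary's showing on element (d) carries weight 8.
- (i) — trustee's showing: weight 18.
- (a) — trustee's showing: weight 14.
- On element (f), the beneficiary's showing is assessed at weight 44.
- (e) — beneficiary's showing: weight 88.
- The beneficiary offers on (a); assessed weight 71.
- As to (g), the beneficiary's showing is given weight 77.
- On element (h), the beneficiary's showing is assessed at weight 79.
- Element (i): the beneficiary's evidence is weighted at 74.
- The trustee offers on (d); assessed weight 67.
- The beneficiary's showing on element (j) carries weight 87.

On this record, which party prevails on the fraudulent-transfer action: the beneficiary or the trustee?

trustee

— Issue I —
At Stage I.1 the beneficiary must meet the preponderance of the evidence (weight is at least 54): on (a) the weight is 71 less the opposing 14 gives net 57, which does reach 54, so (a) meets the standard; on (b) the weight is 55, ≥ 54, so (b) meets the standard.
  All elements met. The burden passes to the trustee.
At Stage I.2 the trustee must meet the preponderance of the evidence (weight is at least 54): on (c) the weight is 58, ≥ 54, so (c) meets the standard; on (d) the weight is 67 less the opposing 8 gives net 59, ≥ 54, so (d) meets the standard.
  Stage I.2 carried; the final stage is satisfied.
All stages carried — the trustee prevails on this issue.
— Issue II —
At Stage II.1 the beneficiary must meet a more-likely-than-not showing (weight is at least 49): on (e) the weight is 88 less the opposing 43 gives net 45, < 49, so (e) does not meet the standard; on (f) the weight is 44 less the opposing 1 gives net 43, which does not reach 49, so (f) does not meet the standard.
  The beneficiary does not carry Stage II.1.
So the trustee prevails on this issue.
— Issue III —
Stage III.1 (beneficiary, the balance of probabilities, weight is at least 55): (h) net 79−19=60 ≥ 55 — meets; (i) net 74−18=56 ≥ 55 — meets.
  Stage III.1 is satisfied; the onus moves to the trustee.
Stage III.2 (trustee, any credible evidence, weight is at least 11): (j) net 93−87=6 < 11 — fails.
  The trustee does not carry Stage III.2.
The analysis ends at Stage III.2; the beneficiary prevails on this issue.
Per-issue: Issue I → trustee; Issue II → trustee; Issue III → beneficiary. The beneficiary must prevail on every issue; overall, the trustee prevails.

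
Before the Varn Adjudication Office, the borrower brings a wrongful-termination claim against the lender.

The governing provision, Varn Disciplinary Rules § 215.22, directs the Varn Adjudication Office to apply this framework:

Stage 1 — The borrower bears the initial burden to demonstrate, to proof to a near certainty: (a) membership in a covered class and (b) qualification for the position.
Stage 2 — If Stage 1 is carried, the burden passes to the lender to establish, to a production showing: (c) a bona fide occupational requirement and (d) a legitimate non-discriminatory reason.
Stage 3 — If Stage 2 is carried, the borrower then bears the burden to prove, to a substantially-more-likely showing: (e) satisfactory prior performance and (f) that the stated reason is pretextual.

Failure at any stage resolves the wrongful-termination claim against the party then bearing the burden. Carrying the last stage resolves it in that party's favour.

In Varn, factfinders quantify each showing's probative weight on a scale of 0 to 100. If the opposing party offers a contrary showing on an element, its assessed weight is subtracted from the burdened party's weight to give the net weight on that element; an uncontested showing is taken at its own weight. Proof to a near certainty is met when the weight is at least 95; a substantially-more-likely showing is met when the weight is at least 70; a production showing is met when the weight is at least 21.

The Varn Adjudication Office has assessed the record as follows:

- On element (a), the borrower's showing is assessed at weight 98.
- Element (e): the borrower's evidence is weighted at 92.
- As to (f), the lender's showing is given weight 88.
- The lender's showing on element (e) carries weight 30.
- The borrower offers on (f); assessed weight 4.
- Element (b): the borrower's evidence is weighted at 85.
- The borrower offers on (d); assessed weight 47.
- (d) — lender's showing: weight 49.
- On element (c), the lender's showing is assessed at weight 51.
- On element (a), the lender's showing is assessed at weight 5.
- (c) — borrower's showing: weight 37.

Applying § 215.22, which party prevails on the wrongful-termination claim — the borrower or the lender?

Stage 1 (borrower, proof to a near certainty, weight is at least 95): (a) net 98−5=93 < 95 — fails; (b) 85 < 95 — fails.
  Stage 1 not carried; the borrower fails its burden.
The analysis ends at Stage 1; the lender prevails.

lender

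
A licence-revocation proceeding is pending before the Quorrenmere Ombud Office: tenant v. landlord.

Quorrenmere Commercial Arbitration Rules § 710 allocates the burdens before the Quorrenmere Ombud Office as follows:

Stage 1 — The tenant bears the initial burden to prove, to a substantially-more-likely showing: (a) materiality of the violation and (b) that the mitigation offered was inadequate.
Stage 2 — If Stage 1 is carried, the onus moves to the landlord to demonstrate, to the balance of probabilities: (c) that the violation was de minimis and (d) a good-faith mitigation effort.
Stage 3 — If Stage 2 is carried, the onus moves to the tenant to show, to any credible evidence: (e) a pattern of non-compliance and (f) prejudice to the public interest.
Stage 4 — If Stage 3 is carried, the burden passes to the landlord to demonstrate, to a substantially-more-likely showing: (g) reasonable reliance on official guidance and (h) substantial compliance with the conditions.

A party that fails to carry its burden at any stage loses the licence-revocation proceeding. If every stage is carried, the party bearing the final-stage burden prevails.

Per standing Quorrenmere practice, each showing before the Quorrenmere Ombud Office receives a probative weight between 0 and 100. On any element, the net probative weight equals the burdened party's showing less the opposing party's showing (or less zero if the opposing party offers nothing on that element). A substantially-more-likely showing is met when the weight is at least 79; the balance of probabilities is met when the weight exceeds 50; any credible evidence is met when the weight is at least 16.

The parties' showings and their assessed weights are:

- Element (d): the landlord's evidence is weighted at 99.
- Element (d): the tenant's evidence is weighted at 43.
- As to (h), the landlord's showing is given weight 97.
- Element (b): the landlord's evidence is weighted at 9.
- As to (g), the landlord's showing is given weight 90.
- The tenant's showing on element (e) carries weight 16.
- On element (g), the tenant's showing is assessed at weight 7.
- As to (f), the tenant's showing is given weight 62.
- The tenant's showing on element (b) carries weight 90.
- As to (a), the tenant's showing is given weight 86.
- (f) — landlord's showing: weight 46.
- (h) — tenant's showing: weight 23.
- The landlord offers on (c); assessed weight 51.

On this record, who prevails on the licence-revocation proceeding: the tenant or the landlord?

Stage 1 — burden on tenant; standard: a substantially-more-likely showing (weight is at least 79).
    (a): 86 ≥ 79 [met]
    (b): 90 − 9 = 81 ≥ 79 [met]
  All elements met. The burden passes to the landlord.
Stage 2 — burden on landlord; standard: the balance of probabilities (weight exceeds 50).
    (c): 51 > 50 [met]
    (d): 99 − 43 = 56 > 50 [met]
  The landlord carries Stage 2; the tenant now bears the burden.
Stage 3 — burden on tenant; standard: any credible evidence (weight is at least 16).
    (e): 16 ≥ 16 [met]
    (f): 62 − 46 = 16 ≥ 16 [met]
  All elements met. The burden passes to the landlord.
Stage 4 — burden on landlord; standard: a substantially-more-likely showing (weight is at least 79).
    (g): 90 − 7 = 83 ≥ 79 [met]
    (h): 97 − 23 = 74 < 79 [not met]
  The landlord does not carry Stage 4.
So the tenant prevails.

tenant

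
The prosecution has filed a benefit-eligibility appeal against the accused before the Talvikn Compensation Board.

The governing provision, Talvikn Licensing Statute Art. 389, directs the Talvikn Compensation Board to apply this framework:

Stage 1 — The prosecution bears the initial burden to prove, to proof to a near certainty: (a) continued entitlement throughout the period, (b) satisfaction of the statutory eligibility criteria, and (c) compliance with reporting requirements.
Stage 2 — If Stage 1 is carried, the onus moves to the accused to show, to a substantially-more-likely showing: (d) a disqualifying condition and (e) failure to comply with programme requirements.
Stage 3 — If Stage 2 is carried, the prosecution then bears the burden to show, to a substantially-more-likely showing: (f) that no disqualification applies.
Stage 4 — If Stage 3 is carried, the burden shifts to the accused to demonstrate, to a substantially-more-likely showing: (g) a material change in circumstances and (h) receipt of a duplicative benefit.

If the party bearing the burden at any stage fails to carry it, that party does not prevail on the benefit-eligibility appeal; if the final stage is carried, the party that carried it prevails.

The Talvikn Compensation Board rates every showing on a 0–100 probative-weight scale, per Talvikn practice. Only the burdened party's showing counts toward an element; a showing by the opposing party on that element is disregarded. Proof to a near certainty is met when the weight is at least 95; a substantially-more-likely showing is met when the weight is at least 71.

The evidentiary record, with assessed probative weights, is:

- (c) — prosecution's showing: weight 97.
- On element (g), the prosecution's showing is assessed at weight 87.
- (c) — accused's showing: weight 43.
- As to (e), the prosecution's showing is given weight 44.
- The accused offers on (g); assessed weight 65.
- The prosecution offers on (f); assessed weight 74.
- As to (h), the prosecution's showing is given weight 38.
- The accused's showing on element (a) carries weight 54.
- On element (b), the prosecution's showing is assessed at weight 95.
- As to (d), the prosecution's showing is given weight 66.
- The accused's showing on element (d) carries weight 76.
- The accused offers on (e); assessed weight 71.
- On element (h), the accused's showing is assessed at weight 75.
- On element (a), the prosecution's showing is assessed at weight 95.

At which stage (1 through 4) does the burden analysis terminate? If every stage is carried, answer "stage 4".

Stage 1 (prosecution, proof to a near certainty, weight is at least 95): (a) 95 (accused's 54 disregarded) ≥ 95 — meets; (b) 95 ≥ 95 — meets; (c) 97 (accused's 43 disregarded) ≥ 95 — meets.
  Stage 1 is satisfied; the onus moves to the accused.
Stage 2 (accused, a substantially-more-likely showing, weight is at least 71): (d) 76 (prosecution's 66 disregarded) ≥ 71 — meets; (e) 71 (prosecution's 44 disregarded) ≥ 71 — meets.
  Stage 2 is satisfied; the onus moves to the prosecution.
Stage 3 (prosecution, a substantially-more-likely showing, weight is at least 71): (f) 74 ≥ 71 — meets.
  Stage 3 is satisfied; the onus moves to the accused.
Stage 4 (accused, a substantially-more-likely showing, weight is at least 71): (g) 65 (prosecution's 87 disregarded) < 71 — fails; (h) 75 (prosecution's 38 disregarded) ≥ 71 — meets.
  The accused does not carry Stage 4.
The analysis ends at Stage 4; the prosecution prevails.

stage 4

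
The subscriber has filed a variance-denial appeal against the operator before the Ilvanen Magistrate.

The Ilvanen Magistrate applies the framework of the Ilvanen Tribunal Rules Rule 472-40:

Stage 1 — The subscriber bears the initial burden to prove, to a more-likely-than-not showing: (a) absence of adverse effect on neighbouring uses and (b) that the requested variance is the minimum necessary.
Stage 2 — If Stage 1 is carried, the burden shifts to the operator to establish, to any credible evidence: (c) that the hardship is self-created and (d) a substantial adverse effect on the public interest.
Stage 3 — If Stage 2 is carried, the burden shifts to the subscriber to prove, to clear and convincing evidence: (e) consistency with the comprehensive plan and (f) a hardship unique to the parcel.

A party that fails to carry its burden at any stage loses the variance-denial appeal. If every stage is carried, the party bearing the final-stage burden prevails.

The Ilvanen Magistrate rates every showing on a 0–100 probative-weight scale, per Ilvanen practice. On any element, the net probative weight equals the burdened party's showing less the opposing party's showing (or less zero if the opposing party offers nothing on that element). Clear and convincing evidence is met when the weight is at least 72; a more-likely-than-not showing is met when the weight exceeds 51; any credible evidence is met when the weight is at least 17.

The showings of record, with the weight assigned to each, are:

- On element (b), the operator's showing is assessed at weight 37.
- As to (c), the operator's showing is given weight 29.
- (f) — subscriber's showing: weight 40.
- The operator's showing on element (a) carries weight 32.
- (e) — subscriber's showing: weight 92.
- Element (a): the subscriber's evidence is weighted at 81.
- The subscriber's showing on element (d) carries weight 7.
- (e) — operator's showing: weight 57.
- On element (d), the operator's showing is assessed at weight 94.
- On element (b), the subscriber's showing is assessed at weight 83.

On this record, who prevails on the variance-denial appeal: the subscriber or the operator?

operator

At Stage 1 the subscriber must meet a more-likely-than-not showing (weight exceeds 51): on (a) the weight is 81 less the opposing 32 gives net 49, which does not exceed 51, so (a) does not meet the standard; on (b) the weight is 83 less the opposing 37 gives net 46, which does not exceed 51, so (b) does not meet the standard.
  Stage 1 not carried; the subscriber fails its burden.
The analysis ends at Stage 1; the operator prevails.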